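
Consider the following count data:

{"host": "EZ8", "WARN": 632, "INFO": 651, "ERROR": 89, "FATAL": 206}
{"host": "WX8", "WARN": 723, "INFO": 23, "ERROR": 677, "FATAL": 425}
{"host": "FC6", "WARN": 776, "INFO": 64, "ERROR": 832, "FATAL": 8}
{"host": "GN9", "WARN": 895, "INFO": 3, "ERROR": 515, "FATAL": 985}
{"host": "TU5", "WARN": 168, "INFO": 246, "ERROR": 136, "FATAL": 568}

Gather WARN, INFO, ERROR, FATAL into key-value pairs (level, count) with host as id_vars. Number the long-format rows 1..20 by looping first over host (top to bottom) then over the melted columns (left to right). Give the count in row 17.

20 rows total (5 × 4). Row 17: index ⌊(17-1)/4⌋ = 4 into host → TU5; (17-1) mod 4 = 0 into the melted columns → WARN.
So row 17 is (TU5, WARN, 168); count = 168.

168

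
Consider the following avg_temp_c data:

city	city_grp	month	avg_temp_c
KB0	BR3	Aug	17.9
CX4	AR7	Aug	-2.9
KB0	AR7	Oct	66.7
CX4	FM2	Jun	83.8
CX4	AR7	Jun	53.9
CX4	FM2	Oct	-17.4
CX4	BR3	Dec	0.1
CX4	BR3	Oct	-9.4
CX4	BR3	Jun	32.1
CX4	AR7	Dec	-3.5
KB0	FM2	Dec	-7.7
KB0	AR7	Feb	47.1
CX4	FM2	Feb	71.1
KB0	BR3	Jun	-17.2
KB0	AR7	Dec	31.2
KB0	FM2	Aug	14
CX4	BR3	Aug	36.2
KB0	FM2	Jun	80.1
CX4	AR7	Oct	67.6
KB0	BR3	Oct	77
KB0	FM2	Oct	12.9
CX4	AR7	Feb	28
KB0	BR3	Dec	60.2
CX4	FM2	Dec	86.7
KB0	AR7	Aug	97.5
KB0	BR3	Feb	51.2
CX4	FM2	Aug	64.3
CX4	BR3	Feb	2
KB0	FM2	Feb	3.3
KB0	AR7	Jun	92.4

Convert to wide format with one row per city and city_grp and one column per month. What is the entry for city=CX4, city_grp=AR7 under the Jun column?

53.9

Wide layout: rows indexed by city and city_grp, columns are the 5 distinct month values (Aug, Oct, Jun, Dec, Feb).
Cell (city=CX4, city_grp=AR7, month=Jun) draws from the long row where city=CX4, city_grp=AR7 and month=Jun, which has avg_temp_c=53.9.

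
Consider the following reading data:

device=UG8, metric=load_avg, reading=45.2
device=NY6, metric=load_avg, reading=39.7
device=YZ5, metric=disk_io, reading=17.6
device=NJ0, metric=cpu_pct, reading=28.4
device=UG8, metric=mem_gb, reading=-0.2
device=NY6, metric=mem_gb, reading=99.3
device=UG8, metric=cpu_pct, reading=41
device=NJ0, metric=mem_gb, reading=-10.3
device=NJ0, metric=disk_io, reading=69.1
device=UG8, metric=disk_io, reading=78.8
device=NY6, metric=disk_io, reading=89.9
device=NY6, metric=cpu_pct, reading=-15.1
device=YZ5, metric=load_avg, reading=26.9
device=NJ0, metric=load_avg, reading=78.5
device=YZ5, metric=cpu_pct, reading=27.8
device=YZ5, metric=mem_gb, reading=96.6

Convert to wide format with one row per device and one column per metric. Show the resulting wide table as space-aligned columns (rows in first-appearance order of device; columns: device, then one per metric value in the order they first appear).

device  load_avg  disk_io  cpu_pct  mem_gb
UG8     45.2      78.8     41       -0.2  
NY6     39.7      89.9     -15.1    99.3  
YZ5     26.9      17.6     27.8     96.6  
NJ0     78.5      69.1     28.4     -10.3 

Columns: device plus the 4 distinct metric values (load_avg, disk_io, cpu_pct, mem_gb).
For example, row UG8 column load_avg takes reading=45.2 from the long row (UG8, load_avg).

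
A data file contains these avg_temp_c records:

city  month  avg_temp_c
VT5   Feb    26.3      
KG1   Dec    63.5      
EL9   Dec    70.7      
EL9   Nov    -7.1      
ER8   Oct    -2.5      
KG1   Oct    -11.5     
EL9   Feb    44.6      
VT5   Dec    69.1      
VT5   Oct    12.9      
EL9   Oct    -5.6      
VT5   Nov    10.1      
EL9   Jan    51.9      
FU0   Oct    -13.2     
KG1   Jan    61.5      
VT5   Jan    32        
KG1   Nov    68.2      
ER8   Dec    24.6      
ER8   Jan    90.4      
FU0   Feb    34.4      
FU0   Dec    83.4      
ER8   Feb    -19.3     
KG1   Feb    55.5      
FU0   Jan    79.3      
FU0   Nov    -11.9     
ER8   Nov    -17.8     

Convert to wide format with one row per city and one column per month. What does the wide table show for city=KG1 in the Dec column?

63.5

Wide layout: rows indexed by city, columns are the 5 distinct month values (Feb, Dec, Nov, Oct, Jan).
Cell (city=KG1, month=Dec) draws from the long row where city=KG1 and month=Dec, which has avg_temp_c=63.5.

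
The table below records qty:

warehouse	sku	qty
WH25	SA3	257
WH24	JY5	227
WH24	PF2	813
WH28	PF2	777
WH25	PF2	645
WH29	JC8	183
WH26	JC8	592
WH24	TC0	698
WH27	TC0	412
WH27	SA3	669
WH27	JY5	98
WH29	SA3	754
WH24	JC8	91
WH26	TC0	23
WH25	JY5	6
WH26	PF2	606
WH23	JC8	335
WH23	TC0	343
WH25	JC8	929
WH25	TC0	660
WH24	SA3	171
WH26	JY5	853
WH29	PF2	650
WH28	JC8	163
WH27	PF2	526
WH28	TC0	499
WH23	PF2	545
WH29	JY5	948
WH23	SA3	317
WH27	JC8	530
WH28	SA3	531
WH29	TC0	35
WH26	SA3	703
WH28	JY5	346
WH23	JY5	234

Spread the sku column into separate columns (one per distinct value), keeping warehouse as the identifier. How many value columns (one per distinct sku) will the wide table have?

5

5 distinct sku values: TC0, SA3, PF2, JC8, JY5.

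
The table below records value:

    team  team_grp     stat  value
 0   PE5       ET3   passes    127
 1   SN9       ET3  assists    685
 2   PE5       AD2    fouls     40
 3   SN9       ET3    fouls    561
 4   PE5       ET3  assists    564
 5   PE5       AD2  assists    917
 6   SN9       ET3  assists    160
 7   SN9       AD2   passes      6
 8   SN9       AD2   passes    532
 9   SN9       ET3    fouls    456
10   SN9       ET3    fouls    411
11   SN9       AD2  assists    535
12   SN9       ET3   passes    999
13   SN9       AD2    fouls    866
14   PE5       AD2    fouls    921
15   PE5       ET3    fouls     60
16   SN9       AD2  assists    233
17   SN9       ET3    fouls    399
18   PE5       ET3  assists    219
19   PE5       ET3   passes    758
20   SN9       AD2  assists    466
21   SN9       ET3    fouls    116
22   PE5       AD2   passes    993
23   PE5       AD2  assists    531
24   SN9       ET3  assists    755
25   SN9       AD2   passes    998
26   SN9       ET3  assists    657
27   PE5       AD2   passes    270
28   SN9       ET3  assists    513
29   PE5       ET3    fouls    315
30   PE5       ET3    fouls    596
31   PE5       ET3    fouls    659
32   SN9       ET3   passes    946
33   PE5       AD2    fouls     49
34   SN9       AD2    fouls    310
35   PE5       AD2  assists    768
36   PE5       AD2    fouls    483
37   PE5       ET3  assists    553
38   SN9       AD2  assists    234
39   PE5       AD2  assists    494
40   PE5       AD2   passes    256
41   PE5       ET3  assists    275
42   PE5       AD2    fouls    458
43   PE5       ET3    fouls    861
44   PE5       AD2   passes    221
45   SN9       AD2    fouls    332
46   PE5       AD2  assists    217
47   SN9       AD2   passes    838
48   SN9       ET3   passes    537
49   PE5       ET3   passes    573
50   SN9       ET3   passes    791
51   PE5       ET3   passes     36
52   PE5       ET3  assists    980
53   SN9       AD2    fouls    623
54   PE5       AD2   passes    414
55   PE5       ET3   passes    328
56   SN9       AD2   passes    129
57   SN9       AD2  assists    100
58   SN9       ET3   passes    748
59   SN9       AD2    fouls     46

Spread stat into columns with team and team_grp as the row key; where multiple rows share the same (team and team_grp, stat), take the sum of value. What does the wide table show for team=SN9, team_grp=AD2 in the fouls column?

2177

Rows with team=SN9, team_grp=AD2 and stat=fouls: value values are 866, 310, 332, 623, 46.
866 + 310 + 332 + 623 + 46 = 2177.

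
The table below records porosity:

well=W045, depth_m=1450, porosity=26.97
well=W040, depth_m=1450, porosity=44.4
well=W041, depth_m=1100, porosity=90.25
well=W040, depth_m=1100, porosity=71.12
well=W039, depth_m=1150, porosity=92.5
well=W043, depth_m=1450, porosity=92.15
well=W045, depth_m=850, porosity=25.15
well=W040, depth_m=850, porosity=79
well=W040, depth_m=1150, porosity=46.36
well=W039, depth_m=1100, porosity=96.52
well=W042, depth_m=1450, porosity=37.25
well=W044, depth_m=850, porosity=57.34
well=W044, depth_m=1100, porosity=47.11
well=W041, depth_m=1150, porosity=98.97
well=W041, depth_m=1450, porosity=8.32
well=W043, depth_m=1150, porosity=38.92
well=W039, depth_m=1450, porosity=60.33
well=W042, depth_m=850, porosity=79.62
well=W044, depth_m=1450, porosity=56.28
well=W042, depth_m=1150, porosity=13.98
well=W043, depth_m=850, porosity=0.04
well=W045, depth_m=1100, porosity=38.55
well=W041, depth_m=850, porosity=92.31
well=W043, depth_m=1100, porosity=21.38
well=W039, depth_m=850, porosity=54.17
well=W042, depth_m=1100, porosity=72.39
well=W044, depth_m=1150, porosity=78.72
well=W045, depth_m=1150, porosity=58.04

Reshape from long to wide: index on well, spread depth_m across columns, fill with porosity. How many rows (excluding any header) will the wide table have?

7 distinct well values → 7 rows.

7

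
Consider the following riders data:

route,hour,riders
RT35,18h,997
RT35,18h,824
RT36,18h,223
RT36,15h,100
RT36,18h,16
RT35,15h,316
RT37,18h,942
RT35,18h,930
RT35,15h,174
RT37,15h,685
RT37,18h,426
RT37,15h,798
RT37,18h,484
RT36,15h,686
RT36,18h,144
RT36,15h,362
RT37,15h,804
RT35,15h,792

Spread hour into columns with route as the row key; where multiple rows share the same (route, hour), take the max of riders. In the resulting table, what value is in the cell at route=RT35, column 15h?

Rows with route=RT35 and hour=15h: riders values are 316, 174, 792.
max(316, 174, 792) = 792.

792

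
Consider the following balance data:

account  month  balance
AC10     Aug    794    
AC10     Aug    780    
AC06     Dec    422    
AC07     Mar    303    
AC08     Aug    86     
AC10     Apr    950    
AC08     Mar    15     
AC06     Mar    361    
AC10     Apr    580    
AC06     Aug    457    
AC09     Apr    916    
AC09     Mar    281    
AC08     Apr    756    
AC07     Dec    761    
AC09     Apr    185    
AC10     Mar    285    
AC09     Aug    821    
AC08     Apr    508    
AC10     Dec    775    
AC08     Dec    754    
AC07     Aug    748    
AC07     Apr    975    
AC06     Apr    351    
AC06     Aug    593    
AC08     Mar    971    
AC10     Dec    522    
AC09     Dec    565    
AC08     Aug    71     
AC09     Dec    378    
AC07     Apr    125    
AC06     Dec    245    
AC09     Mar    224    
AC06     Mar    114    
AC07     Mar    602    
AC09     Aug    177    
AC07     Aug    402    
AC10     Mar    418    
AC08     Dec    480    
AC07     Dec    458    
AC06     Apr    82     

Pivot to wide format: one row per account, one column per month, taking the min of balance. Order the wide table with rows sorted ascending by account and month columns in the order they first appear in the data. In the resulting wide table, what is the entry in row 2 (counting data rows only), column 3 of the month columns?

303

With rows sorted ascending by account, row 2 is account=AC07. month columns in first-appearance order: Aug, Dec, Mar, Apr; column 3 is Mar.
Long rows with account=AC07, month=Mar: min(303, 602) = 303.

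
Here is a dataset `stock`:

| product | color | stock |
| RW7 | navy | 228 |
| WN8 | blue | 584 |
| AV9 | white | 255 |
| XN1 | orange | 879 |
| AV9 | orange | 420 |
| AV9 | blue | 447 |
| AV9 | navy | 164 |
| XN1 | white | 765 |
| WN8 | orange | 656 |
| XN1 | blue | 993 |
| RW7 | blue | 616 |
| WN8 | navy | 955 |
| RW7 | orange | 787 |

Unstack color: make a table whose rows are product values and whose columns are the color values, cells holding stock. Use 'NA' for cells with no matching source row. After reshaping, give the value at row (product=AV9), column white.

The long row with product=AV9, color=white has stock=255.

255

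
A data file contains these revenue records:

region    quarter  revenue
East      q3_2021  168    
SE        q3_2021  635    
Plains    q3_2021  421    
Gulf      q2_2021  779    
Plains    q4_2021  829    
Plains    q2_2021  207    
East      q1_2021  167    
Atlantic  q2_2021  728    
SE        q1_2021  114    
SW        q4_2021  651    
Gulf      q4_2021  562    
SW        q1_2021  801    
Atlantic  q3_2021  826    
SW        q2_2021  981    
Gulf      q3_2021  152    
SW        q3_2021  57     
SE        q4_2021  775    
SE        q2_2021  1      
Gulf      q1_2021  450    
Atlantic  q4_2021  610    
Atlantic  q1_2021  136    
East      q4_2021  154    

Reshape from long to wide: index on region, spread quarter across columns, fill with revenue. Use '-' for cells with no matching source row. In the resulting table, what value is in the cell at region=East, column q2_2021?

No long-format row has region=East and quarter=q2_2021, so the cell is -.

-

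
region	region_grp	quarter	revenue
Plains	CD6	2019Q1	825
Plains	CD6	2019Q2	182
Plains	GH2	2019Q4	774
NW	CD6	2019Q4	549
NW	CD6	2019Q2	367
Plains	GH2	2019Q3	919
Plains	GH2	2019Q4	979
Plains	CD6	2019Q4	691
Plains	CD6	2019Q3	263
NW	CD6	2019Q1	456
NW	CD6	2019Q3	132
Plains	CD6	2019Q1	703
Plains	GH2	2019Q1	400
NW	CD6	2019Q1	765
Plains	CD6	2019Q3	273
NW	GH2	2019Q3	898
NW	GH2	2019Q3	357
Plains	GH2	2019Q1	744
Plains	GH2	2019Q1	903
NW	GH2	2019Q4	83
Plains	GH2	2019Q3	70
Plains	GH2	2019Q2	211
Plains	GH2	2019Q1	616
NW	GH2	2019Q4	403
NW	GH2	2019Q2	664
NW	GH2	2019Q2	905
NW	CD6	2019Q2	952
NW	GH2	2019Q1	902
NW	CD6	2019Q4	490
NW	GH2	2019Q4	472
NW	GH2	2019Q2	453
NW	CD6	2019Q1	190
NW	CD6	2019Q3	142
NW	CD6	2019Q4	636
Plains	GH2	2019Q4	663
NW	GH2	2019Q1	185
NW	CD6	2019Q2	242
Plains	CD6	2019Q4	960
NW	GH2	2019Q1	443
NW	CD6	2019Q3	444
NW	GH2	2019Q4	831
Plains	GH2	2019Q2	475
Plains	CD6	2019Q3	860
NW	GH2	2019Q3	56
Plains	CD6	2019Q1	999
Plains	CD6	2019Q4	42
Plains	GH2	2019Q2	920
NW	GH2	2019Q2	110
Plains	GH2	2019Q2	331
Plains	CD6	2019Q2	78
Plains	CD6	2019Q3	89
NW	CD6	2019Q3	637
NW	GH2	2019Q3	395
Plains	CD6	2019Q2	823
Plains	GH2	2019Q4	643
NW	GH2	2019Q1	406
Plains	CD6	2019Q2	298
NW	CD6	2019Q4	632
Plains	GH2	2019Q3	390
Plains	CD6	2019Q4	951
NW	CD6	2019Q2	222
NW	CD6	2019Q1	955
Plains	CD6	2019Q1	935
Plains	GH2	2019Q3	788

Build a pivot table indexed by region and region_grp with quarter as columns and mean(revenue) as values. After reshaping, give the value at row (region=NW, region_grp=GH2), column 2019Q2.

Rows with region=NW, region_grp=GH2 and quarter=2019Q2: revenue values are 664, 905, 453, 110.
(664 + 905 + 453 + 110) / 4 = 533.

533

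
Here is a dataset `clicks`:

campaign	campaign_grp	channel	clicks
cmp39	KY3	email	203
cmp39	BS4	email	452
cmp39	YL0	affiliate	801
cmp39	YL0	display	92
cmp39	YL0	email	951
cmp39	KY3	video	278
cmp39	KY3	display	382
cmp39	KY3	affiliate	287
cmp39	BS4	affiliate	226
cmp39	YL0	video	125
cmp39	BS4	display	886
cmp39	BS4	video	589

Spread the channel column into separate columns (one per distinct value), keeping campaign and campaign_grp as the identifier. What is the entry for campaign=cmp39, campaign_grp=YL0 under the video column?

125

Wide layout: rows indexed by campaign and campaign_grp, columns are the 4 distinct channel values (email, affiliate, display, video).
Cell (campaign=cmp39, campaign_grp=YL0, channel=video) draws from the long row where campaign=cmp39, campaign_grp=YL0 and channel=video, which has clicks=125.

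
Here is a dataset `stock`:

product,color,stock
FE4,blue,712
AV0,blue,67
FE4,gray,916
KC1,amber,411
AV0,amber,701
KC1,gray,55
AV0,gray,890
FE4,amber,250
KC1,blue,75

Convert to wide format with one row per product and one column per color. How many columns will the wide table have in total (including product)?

1 column for product plus 3 distinct color values → 4 columns.

4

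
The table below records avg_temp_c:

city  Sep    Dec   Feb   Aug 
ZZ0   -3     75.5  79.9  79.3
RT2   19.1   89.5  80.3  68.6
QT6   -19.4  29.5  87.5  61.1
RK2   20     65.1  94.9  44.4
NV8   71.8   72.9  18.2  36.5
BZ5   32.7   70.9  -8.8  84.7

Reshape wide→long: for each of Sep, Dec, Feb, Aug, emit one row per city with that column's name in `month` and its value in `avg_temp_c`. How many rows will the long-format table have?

24

6 city values × 4 melted columns = 24 rows.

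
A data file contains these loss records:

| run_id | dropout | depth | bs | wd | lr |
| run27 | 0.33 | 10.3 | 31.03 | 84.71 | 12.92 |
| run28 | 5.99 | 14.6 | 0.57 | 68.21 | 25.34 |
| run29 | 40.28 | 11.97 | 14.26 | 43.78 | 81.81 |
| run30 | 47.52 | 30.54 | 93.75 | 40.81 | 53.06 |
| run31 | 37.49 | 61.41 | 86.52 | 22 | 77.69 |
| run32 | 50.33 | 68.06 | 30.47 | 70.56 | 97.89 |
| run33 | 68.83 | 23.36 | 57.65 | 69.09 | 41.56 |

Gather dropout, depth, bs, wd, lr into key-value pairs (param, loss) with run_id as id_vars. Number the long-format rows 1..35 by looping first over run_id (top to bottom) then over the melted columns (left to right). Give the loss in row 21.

37.49

35 rows total (7 × 5). Row 21: index ⌊(21-1)/5⌋ = 4 into run_id → run31; (21-1) mod 5 = 0 into the melted columns → dropout.
So row 21 is (run31, dropout, 37.49); loss = 37.49.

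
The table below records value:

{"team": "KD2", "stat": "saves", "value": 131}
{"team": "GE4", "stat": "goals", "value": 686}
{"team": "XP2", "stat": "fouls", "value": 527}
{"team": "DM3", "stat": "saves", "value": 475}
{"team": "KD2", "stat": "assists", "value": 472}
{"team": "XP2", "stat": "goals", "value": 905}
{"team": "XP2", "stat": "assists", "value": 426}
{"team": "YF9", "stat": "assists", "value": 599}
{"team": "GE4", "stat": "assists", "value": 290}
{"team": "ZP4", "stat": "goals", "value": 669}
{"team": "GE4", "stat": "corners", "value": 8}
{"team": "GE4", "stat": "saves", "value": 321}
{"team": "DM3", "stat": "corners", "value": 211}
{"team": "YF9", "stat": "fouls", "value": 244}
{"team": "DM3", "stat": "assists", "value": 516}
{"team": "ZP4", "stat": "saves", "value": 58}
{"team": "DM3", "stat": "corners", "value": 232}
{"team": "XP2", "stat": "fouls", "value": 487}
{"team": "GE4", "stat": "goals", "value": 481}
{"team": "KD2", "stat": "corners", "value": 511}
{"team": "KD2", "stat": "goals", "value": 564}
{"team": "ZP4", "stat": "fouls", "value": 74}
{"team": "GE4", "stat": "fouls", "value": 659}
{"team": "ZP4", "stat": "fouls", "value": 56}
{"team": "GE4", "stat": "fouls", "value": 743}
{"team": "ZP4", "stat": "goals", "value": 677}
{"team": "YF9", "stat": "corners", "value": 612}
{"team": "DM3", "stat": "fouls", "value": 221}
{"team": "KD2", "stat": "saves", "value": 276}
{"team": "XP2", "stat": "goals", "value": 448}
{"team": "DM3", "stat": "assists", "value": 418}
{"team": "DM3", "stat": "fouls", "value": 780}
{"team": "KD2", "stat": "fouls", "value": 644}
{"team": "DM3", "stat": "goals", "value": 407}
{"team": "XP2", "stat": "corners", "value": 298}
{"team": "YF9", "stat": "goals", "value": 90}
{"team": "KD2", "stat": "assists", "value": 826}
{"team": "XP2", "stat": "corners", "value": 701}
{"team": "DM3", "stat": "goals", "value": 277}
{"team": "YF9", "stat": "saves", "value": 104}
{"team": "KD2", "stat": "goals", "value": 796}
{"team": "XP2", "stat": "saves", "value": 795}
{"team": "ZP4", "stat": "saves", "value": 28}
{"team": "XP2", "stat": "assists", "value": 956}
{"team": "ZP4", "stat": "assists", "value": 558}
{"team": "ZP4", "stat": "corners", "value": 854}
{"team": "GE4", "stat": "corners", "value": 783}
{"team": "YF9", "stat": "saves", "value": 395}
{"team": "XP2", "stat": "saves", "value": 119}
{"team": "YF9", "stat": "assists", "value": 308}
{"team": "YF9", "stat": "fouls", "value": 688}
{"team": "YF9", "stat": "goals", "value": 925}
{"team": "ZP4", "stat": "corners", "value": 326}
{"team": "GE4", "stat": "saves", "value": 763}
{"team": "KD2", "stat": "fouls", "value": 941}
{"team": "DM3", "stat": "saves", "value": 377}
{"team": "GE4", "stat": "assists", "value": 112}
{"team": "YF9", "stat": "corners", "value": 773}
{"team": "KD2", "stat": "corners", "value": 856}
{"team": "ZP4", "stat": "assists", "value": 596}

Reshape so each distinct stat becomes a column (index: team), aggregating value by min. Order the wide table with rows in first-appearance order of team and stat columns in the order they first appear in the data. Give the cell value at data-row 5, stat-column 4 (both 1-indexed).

308

With rows in first-appearance order of team, row 5 is team=YF9. stat columns in first-appearance order: saves, goals, fouls, assists, corners; column 4 is assists.
Long rows with team=YF9, stat=assists: min(599, 308) = 308.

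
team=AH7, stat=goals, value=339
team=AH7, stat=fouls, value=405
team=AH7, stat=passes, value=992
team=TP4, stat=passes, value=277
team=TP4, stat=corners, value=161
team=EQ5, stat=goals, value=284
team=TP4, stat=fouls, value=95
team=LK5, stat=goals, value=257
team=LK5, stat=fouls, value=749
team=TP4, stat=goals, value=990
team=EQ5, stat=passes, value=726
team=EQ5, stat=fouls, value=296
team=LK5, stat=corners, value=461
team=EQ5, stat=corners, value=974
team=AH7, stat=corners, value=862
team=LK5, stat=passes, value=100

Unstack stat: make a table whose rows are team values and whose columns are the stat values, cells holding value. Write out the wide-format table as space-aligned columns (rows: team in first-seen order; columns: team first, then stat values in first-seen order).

Columns: team plus the 4 distinct stat values (goals, fouls, passes, corners).
For example, row AH7 column goals takes value=339 from the long row (AH7, goals).

team  goals  fouls  passes  corners
AH7   339    405    992     862    
TP4   990    95     277     161    
EQ5   284    296    726     974    
LK5   257    749    100     461    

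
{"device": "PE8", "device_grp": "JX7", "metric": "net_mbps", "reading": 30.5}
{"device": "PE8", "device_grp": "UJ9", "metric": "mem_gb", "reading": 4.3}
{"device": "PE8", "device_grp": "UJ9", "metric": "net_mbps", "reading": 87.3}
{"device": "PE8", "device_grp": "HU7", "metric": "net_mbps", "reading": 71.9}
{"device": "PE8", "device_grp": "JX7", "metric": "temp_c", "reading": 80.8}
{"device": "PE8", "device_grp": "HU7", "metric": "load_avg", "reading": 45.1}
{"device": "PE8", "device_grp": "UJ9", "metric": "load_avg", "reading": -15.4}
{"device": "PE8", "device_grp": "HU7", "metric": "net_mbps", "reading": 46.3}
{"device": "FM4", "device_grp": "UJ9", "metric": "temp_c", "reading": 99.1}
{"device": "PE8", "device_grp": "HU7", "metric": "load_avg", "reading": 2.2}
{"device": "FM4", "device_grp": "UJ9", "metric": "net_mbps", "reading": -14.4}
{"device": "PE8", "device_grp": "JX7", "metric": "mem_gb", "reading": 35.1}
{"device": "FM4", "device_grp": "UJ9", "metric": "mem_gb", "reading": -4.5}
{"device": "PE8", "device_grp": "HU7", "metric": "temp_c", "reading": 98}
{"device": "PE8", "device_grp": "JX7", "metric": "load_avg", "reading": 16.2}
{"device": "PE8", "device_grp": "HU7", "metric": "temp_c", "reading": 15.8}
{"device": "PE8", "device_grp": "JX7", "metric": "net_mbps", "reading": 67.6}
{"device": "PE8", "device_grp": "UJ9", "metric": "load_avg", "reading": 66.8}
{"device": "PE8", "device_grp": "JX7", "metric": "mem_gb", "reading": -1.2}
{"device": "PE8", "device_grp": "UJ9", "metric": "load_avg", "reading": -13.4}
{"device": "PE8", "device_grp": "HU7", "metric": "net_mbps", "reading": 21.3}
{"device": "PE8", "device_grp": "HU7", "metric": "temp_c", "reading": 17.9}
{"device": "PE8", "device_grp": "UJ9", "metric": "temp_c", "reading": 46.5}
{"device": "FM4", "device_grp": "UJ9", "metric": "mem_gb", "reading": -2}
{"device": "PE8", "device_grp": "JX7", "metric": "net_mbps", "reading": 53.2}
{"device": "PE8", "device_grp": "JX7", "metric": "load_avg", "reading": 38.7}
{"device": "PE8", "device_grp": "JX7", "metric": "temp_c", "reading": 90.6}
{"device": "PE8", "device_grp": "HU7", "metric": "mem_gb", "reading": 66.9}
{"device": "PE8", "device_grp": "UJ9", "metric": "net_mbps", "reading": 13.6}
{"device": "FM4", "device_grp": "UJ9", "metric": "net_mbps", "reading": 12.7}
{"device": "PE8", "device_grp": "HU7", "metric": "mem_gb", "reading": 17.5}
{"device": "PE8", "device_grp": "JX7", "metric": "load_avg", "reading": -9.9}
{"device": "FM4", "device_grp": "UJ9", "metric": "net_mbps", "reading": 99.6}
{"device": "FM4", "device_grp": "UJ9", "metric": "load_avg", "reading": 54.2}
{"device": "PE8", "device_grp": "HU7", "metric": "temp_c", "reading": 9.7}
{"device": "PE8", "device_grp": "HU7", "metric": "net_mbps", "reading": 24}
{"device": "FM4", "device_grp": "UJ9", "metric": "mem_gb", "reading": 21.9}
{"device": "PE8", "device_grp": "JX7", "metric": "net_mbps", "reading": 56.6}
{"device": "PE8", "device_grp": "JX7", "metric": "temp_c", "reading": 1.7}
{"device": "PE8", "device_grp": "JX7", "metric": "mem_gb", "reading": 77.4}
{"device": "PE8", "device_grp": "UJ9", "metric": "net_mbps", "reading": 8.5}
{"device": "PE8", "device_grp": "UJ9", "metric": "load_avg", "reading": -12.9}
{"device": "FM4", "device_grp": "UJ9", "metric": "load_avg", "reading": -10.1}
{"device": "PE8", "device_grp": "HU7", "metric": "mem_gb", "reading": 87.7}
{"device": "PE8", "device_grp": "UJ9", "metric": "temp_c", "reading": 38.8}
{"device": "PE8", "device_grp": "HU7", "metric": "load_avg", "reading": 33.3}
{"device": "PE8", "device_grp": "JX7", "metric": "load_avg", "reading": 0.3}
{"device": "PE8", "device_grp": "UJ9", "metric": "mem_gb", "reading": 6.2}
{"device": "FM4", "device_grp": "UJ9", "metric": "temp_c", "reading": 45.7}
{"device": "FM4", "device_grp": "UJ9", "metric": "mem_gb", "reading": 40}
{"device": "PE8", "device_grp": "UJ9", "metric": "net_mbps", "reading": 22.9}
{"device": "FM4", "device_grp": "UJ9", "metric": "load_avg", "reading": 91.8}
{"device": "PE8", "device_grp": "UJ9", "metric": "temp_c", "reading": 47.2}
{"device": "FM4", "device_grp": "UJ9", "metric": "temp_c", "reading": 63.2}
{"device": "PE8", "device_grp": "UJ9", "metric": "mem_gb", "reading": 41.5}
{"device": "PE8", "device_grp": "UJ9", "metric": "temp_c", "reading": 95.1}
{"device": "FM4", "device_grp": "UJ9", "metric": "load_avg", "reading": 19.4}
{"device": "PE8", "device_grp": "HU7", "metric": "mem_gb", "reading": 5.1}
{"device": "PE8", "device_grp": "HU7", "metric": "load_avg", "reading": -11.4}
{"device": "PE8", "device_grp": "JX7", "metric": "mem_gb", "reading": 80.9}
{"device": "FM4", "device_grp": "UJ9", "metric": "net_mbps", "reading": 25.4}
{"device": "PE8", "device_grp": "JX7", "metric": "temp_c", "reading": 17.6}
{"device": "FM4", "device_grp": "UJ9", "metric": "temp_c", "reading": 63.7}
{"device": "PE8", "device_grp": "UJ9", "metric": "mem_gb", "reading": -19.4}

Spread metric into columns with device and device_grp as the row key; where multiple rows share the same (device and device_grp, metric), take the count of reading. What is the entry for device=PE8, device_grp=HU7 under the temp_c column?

Rows with device=PE8, device_grp=HU7 and metric=temp_c: reading values are 98, 15.8, 17.9, 9.7.
4 rows match — count = 4.

4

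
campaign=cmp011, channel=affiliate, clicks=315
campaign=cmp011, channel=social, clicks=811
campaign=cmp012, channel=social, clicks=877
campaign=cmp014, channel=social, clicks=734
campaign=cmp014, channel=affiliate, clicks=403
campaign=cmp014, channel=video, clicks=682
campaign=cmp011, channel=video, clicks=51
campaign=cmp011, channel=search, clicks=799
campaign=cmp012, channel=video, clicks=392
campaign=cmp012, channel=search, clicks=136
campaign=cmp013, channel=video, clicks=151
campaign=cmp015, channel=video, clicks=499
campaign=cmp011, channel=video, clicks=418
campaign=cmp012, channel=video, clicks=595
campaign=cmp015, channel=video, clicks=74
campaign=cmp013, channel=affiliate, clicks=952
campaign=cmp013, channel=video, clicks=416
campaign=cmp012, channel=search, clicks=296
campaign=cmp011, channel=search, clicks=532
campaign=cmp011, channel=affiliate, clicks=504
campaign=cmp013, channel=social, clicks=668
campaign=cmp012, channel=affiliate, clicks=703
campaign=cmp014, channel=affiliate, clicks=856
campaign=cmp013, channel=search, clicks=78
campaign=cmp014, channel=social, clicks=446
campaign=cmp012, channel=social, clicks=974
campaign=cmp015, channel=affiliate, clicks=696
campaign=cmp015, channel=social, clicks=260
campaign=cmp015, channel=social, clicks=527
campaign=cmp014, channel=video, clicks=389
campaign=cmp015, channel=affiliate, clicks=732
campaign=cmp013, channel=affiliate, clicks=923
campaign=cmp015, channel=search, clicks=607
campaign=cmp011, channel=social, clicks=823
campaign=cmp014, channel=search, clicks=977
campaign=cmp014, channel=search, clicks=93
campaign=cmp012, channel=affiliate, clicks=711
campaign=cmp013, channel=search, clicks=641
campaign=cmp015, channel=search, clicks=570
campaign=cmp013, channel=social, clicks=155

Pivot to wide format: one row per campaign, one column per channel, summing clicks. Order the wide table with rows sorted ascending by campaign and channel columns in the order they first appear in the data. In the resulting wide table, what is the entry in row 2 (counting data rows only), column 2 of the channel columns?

With rows sorted ascending by campaign, row 2 is campaign=cmp012. channel columns in first-appearance order: affiliate, social, video, search; column 2 is social.
Long rows with campaign=cmp012, channel=social: 877 + 974 = 1851.

1851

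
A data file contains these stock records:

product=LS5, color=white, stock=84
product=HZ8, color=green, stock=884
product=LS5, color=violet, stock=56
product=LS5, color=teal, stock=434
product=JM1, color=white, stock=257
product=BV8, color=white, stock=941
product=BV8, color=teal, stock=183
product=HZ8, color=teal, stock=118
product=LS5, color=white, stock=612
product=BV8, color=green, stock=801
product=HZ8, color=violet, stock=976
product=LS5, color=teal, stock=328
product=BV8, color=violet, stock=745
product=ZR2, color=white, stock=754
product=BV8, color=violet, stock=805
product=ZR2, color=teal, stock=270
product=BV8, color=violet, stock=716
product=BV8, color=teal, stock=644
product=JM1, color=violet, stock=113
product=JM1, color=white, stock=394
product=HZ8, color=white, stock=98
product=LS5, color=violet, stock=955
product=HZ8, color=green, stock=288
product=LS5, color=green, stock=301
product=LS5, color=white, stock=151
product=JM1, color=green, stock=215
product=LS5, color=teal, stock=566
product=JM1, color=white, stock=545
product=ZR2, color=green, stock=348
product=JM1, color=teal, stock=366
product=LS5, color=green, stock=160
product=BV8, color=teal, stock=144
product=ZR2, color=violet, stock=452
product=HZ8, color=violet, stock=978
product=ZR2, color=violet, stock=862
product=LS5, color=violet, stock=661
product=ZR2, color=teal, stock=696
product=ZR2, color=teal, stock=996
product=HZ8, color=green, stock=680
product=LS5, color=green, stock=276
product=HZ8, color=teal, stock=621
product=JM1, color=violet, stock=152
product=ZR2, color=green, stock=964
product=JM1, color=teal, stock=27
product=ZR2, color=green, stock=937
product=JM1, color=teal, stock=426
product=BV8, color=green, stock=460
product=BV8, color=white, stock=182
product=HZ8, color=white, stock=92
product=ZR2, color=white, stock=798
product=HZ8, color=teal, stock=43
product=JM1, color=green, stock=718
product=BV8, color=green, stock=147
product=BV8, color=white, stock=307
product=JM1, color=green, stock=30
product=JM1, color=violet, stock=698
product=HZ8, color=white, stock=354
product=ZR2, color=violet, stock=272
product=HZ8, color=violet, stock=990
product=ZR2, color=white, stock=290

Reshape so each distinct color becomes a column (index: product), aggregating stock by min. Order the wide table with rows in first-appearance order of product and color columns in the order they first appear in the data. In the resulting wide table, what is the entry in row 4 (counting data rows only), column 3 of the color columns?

With rows in first-appearance order of product, row 4 is product=BV8. color columns in first-appearance order: white, green, violet, teal; column 3 is violet.
Long rows with product=BV8, color=violet: min(745, 805, 716) = 716.

716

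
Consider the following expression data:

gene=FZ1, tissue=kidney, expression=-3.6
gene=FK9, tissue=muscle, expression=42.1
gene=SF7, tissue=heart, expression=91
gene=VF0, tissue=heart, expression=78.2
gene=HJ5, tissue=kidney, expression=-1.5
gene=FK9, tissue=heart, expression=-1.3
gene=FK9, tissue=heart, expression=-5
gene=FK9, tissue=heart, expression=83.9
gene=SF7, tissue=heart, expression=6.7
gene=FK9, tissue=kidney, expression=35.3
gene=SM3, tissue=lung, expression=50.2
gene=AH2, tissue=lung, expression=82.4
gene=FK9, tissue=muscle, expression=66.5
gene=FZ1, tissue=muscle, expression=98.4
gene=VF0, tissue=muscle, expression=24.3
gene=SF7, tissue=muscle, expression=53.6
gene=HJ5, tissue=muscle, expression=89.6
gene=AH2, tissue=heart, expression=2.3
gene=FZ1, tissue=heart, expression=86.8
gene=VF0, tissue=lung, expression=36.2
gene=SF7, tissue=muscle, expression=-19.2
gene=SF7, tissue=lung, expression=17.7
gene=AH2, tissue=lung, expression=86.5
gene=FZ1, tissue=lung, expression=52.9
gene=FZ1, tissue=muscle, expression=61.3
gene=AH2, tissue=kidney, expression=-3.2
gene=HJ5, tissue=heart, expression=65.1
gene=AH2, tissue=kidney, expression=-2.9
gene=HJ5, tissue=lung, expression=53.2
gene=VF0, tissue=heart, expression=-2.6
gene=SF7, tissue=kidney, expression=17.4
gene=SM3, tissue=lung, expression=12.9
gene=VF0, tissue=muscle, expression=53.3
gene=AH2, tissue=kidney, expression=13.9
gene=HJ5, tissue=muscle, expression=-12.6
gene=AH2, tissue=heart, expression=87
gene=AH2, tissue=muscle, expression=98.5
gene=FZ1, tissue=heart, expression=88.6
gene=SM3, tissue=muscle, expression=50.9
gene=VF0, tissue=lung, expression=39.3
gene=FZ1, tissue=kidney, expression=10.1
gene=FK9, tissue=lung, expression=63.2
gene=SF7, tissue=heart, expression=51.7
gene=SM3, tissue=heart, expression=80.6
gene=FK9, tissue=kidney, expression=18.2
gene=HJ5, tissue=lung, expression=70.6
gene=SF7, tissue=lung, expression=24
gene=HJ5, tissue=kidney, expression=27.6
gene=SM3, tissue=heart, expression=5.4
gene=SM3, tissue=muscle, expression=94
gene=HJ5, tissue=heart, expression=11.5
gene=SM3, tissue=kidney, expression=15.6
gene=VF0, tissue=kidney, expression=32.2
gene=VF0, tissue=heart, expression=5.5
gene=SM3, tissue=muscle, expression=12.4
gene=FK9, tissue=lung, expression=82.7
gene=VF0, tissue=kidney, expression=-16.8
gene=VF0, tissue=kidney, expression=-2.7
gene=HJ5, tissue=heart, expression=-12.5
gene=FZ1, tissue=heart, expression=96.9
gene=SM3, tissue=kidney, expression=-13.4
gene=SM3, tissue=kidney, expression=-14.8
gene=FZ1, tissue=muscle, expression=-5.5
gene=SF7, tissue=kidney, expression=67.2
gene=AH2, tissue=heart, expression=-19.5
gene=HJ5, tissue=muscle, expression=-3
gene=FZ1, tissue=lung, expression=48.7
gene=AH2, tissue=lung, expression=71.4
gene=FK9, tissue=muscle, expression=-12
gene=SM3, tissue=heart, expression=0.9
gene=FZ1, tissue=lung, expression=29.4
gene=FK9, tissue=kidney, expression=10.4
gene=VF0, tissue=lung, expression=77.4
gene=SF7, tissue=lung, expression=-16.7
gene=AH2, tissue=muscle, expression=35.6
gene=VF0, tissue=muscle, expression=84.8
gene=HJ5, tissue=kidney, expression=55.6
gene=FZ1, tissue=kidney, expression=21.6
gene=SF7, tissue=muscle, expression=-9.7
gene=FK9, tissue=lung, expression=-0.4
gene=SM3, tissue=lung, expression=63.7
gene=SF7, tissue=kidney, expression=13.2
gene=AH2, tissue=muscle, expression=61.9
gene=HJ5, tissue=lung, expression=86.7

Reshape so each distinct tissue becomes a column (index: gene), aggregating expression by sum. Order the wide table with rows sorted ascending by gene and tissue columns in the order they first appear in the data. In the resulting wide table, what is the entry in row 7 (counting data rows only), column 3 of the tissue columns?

With rows sorted ascending by gene, row 7 is gene=VF0. tissue columns in first-appearance order: kidney, muscle, heart, lung; column 3 is heart.
Long rows with gene=VF0, tissue=heart: 78.2 + -2.6 + 5.5 = 81.1.

81.1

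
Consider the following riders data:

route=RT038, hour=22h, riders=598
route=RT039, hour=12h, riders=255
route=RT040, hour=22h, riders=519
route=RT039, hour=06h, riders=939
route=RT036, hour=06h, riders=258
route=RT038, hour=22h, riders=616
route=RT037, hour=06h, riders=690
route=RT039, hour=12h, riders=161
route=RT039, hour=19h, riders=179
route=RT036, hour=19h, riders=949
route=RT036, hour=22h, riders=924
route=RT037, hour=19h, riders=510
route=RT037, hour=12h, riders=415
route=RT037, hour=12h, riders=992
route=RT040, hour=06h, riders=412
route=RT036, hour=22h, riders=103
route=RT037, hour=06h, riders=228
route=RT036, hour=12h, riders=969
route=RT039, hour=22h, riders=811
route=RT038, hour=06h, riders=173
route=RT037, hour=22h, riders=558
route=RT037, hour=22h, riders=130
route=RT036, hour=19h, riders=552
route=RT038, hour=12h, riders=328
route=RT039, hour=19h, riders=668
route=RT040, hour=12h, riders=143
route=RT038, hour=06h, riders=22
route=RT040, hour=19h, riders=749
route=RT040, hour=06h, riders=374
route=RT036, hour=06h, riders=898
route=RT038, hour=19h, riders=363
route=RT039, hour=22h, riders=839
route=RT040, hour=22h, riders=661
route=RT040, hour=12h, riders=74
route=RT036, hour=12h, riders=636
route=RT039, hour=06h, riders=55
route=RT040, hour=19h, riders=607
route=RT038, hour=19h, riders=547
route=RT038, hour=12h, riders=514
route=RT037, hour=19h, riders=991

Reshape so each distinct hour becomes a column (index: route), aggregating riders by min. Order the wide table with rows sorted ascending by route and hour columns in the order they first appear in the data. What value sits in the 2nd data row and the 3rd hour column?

228

With rows sorted ascending by route, row 2 is route=RT037. hour columns in first-appearance order: 22h, 12h, 06h, 19h; column 3 is 06h.
Long rows with route=RT037, hour=06h: min(690, 228) = 228.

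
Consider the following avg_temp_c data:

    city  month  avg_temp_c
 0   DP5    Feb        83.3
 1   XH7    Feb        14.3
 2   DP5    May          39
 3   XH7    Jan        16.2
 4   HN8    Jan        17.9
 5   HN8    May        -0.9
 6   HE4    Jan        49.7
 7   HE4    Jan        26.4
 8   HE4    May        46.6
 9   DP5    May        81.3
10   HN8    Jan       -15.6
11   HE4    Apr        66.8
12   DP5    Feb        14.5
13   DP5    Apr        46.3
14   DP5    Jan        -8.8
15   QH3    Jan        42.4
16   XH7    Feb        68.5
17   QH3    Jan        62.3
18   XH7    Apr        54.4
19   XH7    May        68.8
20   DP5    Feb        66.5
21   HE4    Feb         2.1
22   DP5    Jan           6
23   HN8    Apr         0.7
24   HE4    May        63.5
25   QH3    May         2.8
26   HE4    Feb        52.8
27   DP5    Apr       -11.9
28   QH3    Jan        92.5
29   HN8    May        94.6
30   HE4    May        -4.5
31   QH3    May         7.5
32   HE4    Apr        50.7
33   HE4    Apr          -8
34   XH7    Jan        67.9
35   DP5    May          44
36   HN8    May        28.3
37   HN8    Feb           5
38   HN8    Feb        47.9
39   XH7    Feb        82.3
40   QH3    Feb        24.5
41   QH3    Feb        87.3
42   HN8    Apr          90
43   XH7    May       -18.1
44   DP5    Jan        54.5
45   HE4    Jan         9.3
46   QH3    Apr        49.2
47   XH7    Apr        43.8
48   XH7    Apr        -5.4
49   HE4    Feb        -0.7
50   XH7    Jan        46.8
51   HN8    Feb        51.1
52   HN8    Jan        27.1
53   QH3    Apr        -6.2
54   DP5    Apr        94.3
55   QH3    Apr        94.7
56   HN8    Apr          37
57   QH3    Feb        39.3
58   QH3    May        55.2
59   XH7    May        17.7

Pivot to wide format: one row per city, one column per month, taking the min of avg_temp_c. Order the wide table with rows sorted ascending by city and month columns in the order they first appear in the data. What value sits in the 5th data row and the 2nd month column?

-18.1

With rows sorted ascending by city, row 5 is city=XH7. month columns in first-appearance order: Feb, May, Jan, Apr; column 2 is May.
Long rows with city=XH7, month=May: min(68.8, -18.1, 17.7) = -18.1.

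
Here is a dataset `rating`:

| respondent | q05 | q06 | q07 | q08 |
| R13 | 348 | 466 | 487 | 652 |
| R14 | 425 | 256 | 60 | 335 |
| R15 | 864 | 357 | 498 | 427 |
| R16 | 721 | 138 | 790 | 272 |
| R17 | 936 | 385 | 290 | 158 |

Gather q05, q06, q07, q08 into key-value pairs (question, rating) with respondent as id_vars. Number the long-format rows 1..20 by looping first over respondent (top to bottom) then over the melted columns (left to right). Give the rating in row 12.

20 rows total (5 × 4). Row 12: index ⌊(12-1)/4⌋ = 2 into respondent → R15; (12-1) mod 4 = 3 into the melted columns → q08.
So row 12 is (R15, q08, 427); rating = 427.

427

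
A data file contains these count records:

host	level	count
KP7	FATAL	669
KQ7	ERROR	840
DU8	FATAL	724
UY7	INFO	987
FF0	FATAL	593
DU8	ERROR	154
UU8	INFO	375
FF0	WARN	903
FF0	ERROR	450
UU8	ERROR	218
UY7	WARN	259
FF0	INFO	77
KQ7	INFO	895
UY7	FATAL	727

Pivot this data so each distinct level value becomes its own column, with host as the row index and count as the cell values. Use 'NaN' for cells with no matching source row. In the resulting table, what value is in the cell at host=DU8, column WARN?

No long-format row has host=DU8 and level=WARN, so the cell is NaN.

NaN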